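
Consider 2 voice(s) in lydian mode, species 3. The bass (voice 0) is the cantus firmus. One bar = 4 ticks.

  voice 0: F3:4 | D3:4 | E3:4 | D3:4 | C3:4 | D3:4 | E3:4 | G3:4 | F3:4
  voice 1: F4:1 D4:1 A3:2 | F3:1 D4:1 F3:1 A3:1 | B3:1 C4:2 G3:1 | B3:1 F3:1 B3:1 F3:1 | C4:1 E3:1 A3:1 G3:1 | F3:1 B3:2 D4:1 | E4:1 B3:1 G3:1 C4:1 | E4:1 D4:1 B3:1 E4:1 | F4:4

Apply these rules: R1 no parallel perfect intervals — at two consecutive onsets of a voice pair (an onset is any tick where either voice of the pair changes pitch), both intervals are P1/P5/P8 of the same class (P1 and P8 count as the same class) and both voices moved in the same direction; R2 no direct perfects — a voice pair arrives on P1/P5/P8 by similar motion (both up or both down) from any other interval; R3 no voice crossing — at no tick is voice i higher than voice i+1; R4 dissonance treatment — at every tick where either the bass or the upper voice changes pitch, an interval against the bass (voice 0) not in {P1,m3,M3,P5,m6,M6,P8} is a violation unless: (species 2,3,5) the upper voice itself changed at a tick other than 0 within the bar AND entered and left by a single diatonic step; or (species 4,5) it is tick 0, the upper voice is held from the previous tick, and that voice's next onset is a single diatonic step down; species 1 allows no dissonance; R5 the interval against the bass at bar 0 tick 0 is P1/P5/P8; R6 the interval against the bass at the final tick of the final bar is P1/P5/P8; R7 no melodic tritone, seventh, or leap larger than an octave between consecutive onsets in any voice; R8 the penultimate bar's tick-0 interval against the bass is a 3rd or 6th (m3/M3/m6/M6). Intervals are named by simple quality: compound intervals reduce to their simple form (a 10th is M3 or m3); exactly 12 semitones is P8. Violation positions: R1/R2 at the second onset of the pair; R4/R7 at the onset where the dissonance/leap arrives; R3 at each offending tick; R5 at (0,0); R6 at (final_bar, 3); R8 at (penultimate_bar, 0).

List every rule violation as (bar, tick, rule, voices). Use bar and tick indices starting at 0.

(2, 0, R1, (0, 1))
(3, 1, R7, (1,))
(3, 2, R7, (1,))
(3, 3, R7, (1,))
(5, 1, R7, (1,))
(6, 0, R1, (0, 1))

bar 0: v0=F3 v1=F4 downbeat P8
bar 1: v0=D3 v1=F3 downbeat m3
bar 2: v0=E3 v1=B3 downbeat P5
bar 3: v0=D3 v1=B3 downbeat M6
bar 4: v0=C3 v1=C4 downbeat P8
bar 5: v0=D3 v1=F3 downbeat m3
bar 6: v0=E3 v1=E4 downbeat P8
bar 7: v0=G3 v1=E4 downbeat M6
bar 8: v0=F3 v1=F4 downbeat P8
  -> R1 @ bar 2 tick 0 v(0, 1): D3/A3 P5 -> E3/B3 P5 similar
  -> R7 @ bar 3 tick 1 v(1,): B3->F3 leap 6st
  -> R7 @ bar 3 tick 2 v(1,): F3->B3 leap 6st
  -> R7 @ bar 3 tick 3 v(1,): B3->F3 leap 6st
  -> R7 @ bar 5 tick 1 v(1,): F3->B3 leap 6st
  -> R1 @ bar 6 tick 0 v(0, 1): D3/D4 P8 -> E3/E4 P8 similar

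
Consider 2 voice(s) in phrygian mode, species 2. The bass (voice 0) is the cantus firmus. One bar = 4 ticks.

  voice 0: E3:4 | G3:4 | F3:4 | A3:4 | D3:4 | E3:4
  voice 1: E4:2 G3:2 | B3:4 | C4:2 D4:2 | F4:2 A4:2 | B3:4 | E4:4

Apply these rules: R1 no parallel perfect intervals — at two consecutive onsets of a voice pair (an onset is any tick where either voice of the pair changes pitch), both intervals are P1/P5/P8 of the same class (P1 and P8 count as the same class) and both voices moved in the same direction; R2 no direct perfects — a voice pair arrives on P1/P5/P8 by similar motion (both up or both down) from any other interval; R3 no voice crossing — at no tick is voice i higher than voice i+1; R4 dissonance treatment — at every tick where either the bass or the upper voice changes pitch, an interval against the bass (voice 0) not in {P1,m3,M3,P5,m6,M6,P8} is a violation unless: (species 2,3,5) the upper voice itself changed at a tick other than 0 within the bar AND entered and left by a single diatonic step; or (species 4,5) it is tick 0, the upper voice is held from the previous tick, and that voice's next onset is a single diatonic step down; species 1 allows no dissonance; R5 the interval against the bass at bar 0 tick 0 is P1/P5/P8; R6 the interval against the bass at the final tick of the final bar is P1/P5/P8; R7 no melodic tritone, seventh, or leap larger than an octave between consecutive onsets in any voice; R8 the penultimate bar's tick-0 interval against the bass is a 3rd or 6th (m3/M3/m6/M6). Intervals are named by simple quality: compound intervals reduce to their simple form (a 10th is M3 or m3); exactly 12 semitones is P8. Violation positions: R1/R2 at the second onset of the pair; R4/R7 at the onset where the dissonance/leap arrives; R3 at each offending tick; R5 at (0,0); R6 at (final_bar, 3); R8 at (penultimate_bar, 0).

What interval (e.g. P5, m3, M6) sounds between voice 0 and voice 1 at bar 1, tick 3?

voice 0=G3 voice 1=B3 -> M3

M3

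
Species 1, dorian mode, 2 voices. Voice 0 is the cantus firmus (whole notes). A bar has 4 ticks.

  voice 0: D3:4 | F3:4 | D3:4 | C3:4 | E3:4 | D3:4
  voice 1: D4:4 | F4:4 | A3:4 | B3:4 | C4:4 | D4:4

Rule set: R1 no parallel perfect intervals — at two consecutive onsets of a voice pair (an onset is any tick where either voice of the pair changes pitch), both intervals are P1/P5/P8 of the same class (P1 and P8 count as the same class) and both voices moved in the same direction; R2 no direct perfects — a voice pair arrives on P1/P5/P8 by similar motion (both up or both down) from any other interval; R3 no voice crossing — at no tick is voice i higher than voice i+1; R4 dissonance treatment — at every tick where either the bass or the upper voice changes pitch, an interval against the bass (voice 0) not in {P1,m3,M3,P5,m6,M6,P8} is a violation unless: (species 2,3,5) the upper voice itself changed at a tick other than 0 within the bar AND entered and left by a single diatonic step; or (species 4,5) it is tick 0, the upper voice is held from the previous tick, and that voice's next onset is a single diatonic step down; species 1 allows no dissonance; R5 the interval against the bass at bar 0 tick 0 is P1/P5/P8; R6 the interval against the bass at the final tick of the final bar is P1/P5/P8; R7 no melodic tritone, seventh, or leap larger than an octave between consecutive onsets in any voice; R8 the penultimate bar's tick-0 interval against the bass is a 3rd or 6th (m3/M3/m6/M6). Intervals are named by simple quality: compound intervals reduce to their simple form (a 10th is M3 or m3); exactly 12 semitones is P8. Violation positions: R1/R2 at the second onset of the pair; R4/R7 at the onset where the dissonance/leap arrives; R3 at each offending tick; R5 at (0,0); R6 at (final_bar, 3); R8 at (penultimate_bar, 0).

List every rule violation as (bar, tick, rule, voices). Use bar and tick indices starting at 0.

(1, 0, R1, (0, 1))
(2, 0, R2, (0, 1))
(3, 0, R4, (0, 1))

bar 0: v0=D3 v1=D4 downbeat P8
bar 1: v0=F3 v1=F4 downbeat P8
bar 2: v0=D3 v1=A3 downbeat P5
bar 3: v0=C3 v1=B3 downbeat M7
bar 4: v0=E3 v1=C4 downbeat m6
bar 5: v0=D3 v1=D4 downbeat P8
  -> R1 @ bar 1 tick 0 v(0, 1): D3/D4 P8 -> F3/F4 P8 similar
  -> R2 @ bar 2 tick 0 v(0, 1): F3/F4 P8 -> D3/A3 P5 similar
  -> R4 @ bar 3 tick 0 v(0, 1): C3/B3 M7 untreated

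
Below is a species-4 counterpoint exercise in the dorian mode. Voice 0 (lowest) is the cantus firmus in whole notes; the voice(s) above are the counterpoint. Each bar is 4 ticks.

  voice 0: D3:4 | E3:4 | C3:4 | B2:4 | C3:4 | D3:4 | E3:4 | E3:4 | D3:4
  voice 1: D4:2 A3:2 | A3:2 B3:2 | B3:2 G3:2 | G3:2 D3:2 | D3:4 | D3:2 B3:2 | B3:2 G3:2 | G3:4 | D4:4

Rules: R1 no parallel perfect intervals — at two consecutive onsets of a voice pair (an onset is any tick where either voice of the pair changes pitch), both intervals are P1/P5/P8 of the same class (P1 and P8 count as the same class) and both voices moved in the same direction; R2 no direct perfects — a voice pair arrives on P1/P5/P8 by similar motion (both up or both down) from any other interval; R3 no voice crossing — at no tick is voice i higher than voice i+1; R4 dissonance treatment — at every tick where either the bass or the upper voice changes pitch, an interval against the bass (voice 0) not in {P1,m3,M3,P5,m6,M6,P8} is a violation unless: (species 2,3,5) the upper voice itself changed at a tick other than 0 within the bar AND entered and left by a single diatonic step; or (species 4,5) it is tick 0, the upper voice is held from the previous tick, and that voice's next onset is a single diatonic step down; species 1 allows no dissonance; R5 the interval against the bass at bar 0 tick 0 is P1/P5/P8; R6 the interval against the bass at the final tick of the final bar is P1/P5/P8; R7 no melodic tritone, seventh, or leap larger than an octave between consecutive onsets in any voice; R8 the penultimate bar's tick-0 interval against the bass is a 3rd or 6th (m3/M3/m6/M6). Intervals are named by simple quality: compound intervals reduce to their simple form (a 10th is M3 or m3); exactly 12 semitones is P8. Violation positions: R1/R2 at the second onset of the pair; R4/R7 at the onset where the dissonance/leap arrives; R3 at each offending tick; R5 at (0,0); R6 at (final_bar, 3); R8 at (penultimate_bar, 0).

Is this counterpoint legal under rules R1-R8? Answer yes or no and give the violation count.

No (3 violations)

bar 0: v0=D3 v1=D4 (P8)
bar 1: v0=E3 v1=A3 (P4)
bar 2: v0=C3 v1=B3 (M7)
bar 3: v0=B2 v1=G3 (m6)
bar 4: v0=C3 v1=D3 (M2)
bar 5: v0=D3 v1=D3 (P1)
bar 6: v0=E3 v1=B3 (P5)
bar 7: v0=E3 v1=G3 (m3)
bar 8: v0=D3 v1=D4 (P8)
  R4 @ bar1.0: E3/A3 P4 untreated
  R4 @ bar2.0: C3/B3 M7 untreated
  R4 @ bar4.0: C3/D3 M2 untreated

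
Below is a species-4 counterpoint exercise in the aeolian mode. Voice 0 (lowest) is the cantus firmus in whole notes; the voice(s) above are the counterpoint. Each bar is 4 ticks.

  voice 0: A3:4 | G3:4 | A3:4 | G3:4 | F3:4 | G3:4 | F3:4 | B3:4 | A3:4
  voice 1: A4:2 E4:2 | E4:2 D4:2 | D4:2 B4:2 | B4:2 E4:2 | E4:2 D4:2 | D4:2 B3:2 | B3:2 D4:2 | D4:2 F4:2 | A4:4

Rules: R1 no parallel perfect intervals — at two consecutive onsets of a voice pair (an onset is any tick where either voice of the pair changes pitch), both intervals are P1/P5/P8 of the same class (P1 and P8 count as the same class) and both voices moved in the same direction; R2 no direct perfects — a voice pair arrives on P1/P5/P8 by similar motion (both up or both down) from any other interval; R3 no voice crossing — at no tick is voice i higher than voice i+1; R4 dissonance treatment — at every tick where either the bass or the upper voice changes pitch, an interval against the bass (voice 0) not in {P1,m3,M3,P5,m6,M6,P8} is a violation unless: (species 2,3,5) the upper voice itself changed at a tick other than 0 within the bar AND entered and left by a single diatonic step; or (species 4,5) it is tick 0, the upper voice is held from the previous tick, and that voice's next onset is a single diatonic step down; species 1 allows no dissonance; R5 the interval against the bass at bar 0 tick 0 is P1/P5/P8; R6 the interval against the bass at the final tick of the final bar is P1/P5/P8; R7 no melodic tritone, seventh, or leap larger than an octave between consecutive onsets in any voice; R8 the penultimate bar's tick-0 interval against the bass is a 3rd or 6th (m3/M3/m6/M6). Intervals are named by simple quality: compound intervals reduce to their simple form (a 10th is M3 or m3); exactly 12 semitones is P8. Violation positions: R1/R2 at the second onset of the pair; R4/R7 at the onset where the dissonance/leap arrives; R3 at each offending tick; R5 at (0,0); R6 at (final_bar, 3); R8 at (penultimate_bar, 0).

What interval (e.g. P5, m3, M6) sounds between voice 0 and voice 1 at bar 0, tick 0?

P8

voice 0=A3 voice 1=A4 -> P8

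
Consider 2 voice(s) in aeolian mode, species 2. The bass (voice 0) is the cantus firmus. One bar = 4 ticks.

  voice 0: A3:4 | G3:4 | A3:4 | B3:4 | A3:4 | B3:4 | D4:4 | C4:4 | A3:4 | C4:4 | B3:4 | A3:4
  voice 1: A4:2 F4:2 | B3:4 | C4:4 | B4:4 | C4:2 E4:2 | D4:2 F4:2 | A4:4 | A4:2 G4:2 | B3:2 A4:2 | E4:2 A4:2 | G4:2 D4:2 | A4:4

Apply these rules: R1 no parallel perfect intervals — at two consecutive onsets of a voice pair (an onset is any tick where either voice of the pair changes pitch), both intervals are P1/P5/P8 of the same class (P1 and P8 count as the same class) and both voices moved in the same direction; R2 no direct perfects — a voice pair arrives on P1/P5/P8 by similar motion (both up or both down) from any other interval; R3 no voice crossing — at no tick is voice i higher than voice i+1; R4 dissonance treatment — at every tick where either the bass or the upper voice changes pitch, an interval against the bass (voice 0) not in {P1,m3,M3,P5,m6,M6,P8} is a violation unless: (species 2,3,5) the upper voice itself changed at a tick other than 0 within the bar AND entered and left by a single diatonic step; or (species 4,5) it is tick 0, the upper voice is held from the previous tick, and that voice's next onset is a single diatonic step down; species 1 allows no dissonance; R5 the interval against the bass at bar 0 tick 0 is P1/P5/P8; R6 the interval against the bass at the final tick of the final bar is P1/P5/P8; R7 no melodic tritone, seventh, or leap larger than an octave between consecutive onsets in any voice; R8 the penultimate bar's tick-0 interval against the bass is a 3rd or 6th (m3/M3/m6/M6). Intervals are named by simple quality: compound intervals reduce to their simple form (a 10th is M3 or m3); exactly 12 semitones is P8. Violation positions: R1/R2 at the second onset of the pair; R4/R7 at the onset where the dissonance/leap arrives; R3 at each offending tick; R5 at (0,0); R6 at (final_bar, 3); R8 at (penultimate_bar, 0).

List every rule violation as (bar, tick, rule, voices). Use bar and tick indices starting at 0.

(1, 0, R7, (1,))
(3, 0, R2, (0, 1))
(3, 0, R7, (1,))
(4, 0, R7, (1,))
(5, 2, R4, (0, 1))
(6, 0, R2, (0, 1))
(8, 0, R4, (0, 1))
(8, 2, R7, (1,))

bar 0: v0=A3 v1=A4 downbeat P8
bar 1: v0=G3 v1=B3 downbeat M3
bar 2: v0=A3 v1=C4 downbeat m3
bar 3: v0=B3 v1=B4 downbeat P8
bar 4: v0=A3 v1=C4 downbeat m3
bar 5: v0=B3 v1=D4 downbeat m3
bar 6: v0=D4 v1=A4 downbeat P5
bar 7: v0=C4 v1=A4 downbeat M6
bar 8: v0=A3 v1=B3 downbeat M2
bar 9: v0=C4 v1=E4 downbeat M3
bar 10: v0=B3 v1=G4 downbeat m6
bar 11: v0=A3 v1=A4 downbeat P8
  -> R7 @ bar 1 tick 0 v(1,): F4->B3 leap 6st
  -> R2 @ bar 3 tick 0 v(0, 1): A3/C4 m3 -> B3/B4 P8 similar
  -> R7 @ bar 3 tick 0 v(1,): C4->B4 leap 11st
  -> R7 @ bar 4 tick 0 v(1,): B4->C4 leap 11st
  -> R4 @ bar 5 tick 2 v(0, 1): B3/F4 TT untreated
  -> R2 @ bar 6 tick 0 v(0, 1): B3/F4 TT -> D4/A4 P5 similar
  -> R4 @ bar 8 tick 0 v(0, 1): A3/B3 M2 untreated
  -> R7 @ bar 8 tick 2 v(1,): B3->A4 leap 10st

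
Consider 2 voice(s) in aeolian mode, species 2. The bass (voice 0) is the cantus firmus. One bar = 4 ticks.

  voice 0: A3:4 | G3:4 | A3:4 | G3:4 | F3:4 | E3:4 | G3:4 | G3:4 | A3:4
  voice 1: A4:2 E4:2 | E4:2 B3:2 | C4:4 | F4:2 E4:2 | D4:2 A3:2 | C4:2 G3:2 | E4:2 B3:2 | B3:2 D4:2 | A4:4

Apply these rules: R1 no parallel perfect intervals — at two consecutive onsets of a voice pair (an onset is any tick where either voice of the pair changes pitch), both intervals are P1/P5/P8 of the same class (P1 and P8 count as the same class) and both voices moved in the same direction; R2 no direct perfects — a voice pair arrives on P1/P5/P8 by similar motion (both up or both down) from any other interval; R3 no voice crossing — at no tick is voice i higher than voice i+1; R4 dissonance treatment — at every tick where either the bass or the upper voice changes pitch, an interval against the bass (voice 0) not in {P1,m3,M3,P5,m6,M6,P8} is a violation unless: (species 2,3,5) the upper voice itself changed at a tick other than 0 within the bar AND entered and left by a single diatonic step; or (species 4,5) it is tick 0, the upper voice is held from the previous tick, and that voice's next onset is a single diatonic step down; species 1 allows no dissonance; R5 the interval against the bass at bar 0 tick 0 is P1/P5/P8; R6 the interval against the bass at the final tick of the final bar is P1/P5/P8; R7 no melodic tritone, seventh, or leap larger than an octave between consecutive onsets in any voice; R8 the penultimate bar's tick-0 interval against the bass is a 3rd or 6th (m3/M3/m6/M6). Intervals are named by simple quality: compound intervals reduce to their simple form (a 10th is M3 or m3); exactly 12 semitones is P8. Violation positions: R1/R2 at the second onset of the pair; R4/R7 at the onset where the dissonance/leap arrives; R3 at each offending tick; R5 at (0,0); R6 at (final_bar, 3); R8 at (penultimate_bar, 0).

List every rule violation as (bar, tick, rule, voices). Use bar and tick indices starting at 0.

(3, 0, R4, (0, 1))
(8, 0, R2, (0, 1))

bar 0: v0=A3 v1=A4 downbeat P8
bar 1: v0=G3 v1=E4 downbeat M6
bar 2: v0=A3 v1=C4 downbeat m3
bar 3: v0=G3 v1=F4 downbeat m7
bar 4: v0=F3 v1=D4 downbeat M6
bar 5: v0=E3 v1=C4 downbeat m6
bar 6: v0=G3 v1=E4 downbeat M6
bar 7: v0=G3 v1=B3 downbeat M3
bar 8: v0=A3 v1=A4 downbeat P8
  -> R4 @ bar 3 tick 0 v(0, 1): G3/F4 m7 untreated
  -> R2 @ bar 8 tick 0 v(0, 1): G3/D4 P5 -> A3/A4 P8 similar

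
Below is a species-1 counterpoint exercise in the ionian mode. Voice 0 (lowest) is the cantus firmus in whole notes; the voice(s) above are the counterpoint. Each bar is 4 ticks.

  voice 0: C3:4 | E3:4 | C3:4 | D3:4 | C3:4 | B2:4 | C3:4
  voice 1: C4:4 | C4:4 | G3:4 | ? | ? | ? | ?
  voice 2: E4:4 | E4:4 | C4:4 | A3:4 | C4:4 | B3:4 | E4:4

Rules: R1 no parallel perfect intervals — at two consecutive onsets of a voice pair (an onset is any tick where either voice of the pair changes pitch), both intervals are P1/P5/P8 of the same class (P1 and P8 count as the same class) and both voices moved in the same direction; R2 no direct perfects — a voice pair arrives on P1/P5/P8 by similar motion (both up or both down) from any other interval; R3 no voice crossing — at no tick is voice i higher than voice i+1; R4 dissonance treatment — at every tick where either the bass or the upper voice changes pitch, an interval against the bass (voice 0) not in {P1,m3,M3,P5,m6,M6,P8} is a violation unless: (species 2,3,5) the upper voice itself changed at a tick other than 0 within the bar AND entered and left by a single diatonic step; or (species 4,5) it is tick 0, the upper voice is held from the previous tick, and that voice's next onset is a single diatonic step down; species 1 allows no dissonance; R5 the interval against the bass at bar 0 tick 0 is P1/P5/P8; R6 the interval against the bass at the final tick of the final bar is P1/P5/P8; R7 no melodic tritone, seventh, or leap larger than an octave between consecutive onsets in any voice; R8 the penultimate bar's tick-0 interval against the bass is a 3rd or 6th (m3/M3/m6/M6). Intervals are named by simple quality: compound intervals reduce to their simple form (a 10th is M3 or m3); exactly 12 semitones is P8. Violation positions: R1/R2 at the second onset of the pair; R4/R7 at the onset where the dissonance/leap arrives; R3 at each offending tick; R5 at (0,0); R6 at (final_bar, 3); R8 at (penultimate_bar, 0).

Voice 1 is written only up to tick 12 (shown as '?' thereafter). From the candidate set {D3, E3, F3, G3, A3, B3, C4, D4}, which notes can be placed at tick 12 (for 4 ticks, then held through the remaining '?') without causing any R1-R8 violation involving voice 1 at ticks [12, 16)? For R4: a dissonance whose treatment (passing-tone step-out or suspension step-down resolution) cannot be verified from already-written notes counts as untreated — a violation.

D3: violates R2
E3: violates R4
F3: legal
G3: violates R4
A3: violates R1
B3: violates R3
C4: violates R3,R4
D4: violates R2,R3

{F3}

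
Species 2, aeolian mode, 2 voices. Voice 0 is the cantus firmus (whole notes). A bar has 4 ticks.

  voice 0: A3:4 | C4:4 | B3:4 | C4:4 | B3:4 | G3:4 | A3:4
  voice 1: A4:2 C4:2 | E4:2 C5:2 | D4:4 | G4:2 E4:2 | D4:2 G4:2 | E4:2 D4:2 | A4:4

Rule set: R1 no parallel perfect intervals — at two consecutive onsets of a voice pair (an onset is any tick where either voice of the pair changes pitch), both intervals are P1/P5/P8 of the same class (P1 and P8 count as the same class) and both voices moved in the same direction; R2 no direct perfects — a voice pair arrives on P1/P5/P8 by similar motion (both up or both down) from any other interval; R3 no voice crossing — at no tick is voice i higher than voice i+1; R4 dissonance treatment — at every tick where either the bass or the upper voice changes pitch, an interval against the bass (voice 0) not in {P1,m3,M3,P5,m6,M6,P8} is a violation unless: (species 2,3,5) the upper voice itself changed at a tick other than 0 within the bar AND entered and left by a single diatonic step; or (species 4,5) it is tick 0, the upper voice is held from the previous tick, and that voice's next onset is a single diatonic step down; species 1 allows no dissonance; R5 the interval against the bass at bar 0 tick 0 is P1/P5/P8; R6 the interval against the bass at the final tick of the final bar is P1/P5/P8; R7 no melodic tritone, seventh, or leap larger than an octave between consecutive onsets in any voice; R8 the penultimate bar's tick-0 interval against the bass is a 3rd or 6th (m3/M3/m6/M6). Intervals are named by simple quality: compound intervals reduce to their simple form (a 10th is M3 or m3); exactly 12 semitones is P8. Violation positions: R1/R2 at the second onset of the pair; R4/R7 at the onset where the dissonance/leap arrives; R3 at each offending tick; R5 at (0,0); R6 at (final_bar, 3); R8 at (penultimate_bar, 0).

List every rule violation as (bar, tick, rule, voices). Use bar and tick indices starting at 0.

(2, 0, R7, (1,))
(3, 0, R2, (0, 1))
(6, 0, R2, (0, 1))

bar 0: v0=A3 v1=A4 downbeat P8
bar 1: v0=C4 v1=E4 downbeat M3
bar 2: v0=B3 v1=D4 downbeat m3
bar 3: v0=C4 v1=G4 downbeat P5
bar 4: v0=B3 v1=D4 downbeat m3
bar 5: v0=G3 v1=E4 downbeat M6
bar 6: v0=A3 v1=A4 downbeat P8
  -> R7 @ bar 2 tick 0 v(1,): C5->D4 leap 10st
  -> R2 @ bar 3 tick 0 v(0, 1): B3/D4 m3 -> C4/G4 P5 similar
  -> R2 @ bar 6 tick 0 v(0, 1): G3/D4 P5 -> A3/A4 P8 similar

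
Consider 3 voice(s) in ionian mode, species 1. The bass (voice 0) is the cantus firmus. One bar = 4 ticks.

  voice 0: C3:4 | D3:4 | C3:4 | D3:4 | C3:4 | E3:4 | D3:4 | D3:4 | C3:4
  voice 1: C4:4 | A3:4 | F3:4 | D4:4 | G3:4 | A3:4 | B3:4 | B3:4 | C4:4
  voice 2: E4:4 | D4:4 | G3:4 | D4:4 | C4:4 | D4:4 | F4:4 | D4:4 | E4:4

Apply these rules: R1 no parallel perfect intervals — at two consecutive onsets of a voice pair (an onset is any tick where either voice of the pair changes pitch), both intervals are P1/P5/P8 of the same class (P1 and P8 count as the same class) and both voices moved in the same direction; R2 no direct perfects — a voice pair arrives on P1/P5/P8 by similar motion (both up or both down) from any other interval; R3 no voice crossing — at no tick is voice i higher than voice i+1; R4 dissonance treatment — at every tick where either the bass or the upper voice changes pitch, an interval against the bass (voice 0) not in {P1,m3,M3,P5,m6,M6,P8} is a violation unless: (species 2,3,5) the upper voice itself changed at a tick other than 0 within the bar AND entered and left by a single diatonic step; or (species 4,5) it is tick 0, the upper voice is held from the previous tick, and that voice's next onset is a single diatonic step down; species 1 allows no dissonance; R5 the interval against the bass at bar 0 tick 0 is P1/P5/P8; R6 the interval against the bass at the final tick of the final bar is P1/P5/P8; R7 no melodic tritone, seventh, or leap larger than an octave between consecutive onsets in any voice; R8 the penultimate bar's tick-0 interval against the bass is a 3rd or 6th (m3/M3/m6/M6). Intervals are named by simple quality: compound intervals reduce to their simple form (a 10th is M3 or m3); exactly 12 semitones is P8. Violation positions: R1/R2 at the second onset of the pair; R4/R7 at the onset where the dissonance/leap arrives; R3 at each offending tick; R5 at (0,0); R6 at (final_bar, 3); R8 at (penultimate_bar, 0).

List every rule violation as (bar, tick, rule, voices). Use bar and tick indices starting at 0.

(0, 0, R5, (0, 2))
(2, 0, R2, (0, 2))
(2, 0, R4, (0, 1))
(3, 0, R2, (0, 1))
(3, 0, R2, (0, 2))
(3, 0, R2, (1, 2))
(4, 0, R1, (0, 2))
(4, 0, R2, (0, 1))
(5, 0, R4, (0, 1))
(5, 0, R4, (0, 2))
(7, 0, R8, (0, 2))
(8, 3, R6, (0, 2))

bar 0: v0=C3 v1=C4 v2=E4 downbeat M3
bar 1: v0=D3 v1=A3 v2=D4 downbeat P8
bar 2: v0=C3 v1=F3 v2=G3 downbeat P5
bar 3: v0=D3 v1=D4 v2=D4 downbeat P8
bar 4: v0=C3 v1=G3 v2=C4 downbeat P8
bar 5: v0=E3 v1=A3 v2=D4 downbeat m7
bar 6: v0=D3 v1=B3 v2=F4 downbeat m3
bar 7: v0=D3 v1=B3 v2=D4 downbeat P8
bar 8: v0=C3 v1=C4 v2=E4 downbeat M3
  -> R5 @ bar 0 tick 0 v(0, 2): opens on M3
  -> R2 @ bar 2 tick 0 v(0, 2): D3/D4 P8 -> C3/G3 P5 similar
  -> R4 @ bar 2 tick 0 v(0, 1): C3/F3 P4 untreated
  -> R2 @ bar 3 tick 0 v(0, 1): C3/F3 P4 -> D3/D4 P8 similar
  -> R2 @ bar 3 tick 0 v(0, 2): C3/G3 P5 -> D3/D4 P8 similar
  -> R2 @ bar 3 tick 0 v(1, 2): F3/G3 M2 -> D4/D4 P1 similar
  -> R1 @ bar 4 tick 0 v(0, 2): D3/D4 P8 -> C3/C4 P8 similar
  -> R2 @ bar 4 tick 0 v(0, 1): D3/D4 P8 -> C3/G3 P5 similar
  -> R4 @ bar 5 tick 0 v(0, 1): E3/A3 P4 untreated
  -> R4 @ bar 5 tick 0 v(0, 2): E3/D4 m7 untreated
  -> R8 @ bar 7 tick 0 v(0, 2): penult P8 not 3rd/6th
  -> R6 @ bar 8 tick 3 v(0, 2): closes on M3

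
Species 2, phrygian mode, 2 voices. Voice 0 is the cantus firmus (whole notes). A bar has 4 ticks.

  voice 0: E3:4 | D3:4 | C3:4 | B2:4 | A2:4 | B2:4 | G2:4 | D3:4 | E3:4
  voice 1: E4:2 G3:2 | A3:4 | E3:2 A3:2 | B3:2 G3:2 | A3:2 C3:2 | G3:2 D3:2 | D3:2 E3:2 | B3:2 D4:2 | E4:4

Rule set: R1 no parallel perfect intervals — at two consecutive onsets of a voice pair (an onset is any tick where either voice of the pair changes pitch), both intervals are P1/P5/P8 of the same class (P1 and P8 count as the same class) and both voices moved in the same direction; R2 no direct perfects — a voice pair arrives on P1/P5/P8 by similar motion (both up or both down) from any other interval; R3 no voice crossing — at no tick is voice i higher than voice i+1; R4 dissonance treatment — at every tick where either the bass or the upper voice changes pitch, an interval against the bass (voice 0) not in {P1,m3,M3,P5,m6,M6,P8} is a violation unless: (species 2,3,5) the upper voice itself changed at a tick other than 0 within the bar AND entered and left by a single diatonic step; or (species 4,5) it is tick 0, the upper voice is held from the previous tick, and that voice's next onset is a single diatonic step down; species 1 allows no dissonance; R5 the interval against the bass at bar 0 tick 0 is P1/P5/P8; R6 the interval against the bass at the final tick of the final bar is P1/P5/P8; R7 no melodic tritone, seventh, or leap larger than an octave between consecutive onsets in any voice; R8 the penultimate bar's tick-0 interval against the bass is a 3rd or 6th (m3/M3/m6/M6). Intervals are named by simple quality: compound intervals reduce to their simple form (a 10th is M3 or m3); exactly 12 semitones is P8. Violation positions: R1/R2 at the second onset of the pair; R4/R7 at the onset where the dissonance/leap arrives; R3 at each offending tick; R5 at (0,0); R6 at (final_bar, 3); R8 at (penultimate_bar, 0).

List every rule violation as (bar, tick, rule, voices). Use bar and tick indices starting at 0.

(8, 0, R1, (0, 1))

bar 0: v0=E3 v1=E4 downbeat P8
bar 1: v0=D3 v1=A3 downbeat P5
bar 2: v0=C3 v1=E3 downbeat M3
bar 3: v0=B2 v1=B3 downbeat P8
bar 4: v0=A2 v1=A3 downbeat P8
bar 5: v0=B2 v1=G3 downbeat m6
bar 6: v0=G2 v1=D3 downbeat P5
bar 7: v0=D3 v1=B3 downbeat M6
bar 8: v0=E3 v1=E4 downbeat P8
  -> R1 @ bar 8 tick 0 v(0, 1): D3/D4 P8 -> E3/E4 P8 similar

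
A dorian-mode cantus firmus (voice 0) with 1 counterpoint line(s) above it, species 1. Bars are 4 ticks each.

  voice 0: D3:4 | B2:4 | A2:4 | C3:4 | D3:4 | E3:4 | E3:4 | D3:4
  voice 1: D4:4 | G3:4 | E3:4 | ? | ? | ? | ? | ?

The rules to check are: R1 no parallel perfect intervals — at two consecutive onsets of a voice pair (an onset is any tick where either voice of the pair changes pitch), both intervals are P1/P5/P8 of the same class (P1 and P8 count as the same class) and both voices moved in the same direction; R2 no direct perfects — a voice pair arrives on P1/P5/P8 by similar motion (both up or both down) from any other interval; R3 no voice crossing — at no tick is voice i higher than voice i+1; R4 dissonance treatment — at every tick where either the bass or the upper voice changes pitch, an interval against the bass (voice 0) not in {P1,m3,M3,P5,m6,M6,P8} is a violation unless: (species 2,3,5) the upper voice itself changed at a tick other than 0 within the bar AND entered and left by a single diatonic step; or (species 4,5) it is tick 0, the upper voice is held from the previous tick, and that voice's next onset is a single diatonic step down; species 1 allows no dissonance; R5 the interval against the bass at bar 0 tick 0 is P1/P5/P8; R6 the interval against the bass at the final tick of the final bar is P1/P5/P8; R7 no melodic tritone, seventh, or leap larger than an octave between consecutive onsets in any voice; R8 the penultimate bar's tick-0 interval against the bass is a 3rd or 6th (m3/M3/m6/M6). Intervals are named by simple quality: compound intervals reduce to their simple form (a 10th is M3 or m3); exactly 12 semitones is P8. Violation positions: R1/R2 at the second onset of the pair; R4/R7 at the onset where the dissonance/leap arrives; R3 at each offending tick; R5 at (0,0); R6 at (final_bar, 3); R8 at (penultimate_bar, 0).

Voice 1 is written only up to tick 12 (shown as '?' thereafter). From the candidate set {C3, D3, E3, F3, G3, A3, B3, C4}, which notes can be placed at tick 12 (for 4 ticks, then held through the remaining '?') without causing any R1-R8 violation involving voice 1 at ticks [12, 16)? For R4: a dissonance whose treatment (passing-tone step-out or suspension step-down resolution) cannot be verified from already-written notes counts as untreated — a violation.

C3: legal
D3: violates R4
E3: legal
F3: violates R4
G3: violates R1
A3: legal
B3: violates R4
C4: violates R2

{A3, C3, E3}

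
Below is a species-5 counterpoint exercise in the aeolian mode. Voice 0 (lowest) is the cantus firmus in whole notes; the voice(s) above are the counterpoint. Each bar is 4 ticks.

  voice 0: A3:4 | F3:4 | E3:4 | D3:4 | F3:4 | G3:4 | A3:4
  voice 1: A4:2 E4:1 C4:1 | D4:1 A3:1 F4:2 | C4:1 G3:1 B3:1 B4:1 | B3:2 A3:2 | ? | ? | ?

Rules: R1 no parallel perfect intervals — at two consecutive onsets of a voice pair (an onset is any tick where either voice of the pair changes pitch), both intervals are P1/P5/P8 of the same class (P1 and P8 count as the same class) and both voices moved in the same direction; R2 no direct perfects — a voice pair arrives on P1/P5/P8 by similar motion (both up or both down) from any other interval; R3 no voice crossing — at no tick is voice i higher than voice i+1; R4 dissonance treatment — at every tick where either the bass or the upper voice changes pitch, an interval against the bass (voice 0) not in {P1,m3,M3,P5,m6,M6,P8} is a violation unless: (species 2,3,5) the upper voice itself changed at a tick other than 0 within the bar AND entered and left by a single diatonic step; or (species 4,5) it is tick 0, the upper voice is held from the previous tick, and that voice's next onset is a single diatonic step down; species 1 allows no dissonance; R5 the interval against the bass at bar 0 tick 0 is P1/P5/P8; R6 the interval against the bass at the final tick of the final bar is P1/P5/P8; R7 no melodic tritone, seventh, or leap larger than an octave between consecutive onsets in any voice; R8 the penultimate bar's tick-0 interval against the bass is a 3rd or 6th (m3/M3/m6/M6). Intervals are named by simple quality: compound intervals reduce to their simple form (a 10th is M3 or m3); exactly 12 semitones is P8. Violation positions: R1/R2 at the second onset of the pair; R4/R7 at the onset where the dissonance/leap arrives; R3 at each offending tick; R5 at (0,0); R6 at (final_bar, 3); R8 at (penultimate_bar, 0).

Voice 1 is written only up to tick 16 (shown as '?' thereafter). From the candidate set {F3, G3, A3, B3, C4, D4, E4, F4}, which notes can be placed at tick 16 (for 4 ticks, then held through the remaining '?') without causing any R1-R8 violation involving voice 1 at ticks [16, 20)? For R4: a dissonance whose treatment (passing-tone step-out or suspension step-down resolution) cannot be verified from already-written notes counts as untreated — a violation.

F3: legal
G3: violates R4
A3: legal
B3: violates R4
C4: violates R1
D4: legal
E4: violates R4
F4: violates R2

{A3, D4, F3}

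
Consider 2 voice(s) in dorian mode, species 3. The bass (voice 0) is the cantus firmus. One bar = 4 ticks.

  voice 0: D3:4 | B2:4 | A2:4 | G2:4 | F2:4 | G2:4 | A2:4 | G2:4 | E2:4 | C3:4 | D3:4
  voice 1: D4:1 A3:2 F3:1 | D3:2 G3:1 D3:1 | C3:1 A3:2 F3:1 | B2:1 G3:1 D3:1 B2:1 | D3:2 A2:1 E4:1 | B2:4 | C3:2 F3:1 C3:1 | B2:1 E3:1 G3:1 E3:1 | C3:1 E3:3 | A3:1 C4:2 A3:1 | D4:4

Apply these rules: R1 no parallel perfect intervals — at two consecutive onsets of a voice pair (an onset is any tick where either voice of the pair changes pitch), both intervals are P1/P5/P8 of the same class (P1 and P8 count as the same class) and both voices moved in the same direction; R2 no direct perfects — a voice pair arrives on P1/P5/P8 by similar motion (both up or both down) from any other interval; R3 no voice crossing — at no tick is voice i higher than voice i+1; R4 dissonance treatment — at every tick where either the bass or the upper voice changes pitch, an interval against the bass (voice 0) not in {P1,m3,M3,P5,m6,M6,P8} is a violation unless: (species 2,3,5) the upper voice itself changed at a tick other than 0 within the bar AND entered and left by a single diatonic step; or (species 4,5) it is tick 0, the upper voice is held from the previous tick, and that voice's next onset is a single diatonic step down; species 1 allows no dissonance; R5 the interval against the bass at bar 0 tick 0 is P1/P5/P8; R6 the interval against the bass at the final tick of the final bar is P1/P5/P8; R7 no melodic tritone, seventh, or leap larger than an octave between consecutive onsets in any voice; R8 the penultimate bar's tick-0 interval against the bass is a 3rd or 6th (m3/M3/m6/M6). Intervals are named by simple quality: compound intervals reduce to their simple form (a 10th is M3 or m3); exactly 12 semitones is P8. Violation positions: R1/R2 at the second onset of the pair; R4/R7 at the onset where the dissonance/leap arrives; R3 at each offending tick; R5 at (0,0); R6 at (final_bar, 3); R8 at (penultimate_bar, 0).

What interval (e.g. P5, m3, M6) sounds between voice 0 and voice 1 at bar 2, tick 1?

voice 0=A2 voice 1=A3 -> P8

P8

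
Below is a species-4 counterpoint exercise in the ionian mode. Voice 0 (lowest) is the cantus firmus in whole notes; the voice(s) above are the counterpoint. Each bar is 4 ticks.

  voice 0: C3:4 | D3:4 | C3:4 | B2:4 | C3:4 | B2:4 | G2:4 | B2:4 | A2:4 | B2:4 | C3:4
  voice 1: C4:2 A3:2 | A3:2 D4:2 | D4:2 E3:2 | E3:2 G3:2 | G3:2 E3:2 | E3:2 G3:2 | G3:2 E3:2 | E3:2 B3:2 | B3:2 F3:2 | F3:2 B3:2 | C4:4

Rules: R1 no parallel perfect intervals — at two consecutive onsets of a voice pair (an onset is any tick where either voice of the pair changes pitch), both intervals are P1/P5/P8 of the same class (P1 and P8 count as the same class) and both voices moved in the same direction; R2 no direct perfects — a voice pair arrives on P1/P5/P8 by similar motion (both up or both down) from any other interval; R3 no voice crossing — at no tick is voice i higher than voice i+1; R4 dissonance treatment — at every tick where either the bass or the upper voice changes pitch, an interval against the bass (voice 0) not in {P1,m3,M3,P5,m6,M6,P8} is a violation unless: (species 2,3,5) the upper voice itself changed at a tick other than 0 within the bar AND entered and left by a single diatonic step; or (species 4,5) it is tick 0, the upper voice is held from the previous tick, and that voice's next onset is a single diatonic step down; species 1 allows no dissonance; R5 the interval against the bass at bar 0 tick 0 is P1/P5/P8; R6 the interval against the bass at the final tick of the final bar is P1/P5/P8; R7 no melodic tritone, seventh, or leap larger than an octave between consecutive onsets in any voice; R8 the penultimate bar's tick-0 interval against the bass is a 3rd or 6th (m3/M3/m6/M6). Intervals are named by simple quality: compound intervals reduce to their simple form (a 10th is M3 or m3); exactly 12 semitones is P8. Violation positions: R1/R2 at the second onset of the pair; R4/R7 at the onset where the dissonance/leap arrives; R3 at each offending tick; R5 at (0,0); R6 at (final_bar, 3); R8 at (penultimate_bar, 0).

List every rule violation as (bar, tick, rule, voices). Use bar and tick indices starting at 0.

bar 0: v0=C3 v1=C4 downbeat P8
bar 1: v0=D3 v1=A3 downbeat P5
bar 2: v0=C3 v1=D4 downbeat M2
bar 3: v0=B2 v1=E3 downbeat P4
bar 4: v0=C3 v1=G3 downbeat P5
bar 5: v0=B2 v1=E3 downbeat P4
bar 6: v0=G2 v1=G3 downbeat P8
bar 7: v0=B2 v1=E3 downbeat P4
bar 8: v0=A2 v1=B3 downbeat M2
bar 9: v0=B2 v1=F3 downbeat TT
bar 10: v0=C3 v1=C4 downbeat P8
  -> R4 @ bar 2 tick 0 v(0, 1): C3/D4 M2 untreated
  -> R7 @ bar 2 tick 2 v(1,): D4->E3 leap 10st
  -> R4 @ bar 3 tick 0 v(0, 1): B2/E3 P4 untreated
  -> R4 @ bar 5 tick 0 v(0, 1): B2/E3 P4 untreated
  -> R4 @ bar 7 tick 0 v(0, 1): B2/E3 P4 untreated
  -> R4 @ bar 8 tick 0 v(0, 1): A2/B3 M2 untreated
  -> R7 @ bar 8 tick 2 v(1,): B3->F3 leap 6st
  -> R4 @ bar 9 tick 0 v(0, 1): B2/F3 TT untreated
  -> R8 @ bar 9 tick 0 v(0, 1): penult TT not 3rd/6th
  -> R7 @ bar 9 tick 2 v(1,): F3->B3 leap 6st
  -> R1 @ bar 10 tick 0 v(0, 1): B2/B3 P8 -> C3/C4 P8 similar

(2, 0, R4, (0, 1))
(2, 2, R7, (1,))
(3, 0, R4, (0, 1))
(5, 0, R4, (0, 1))
(7, 0, R4, (0, 1))
(8, 0, R4, (0, 1))
(8, 2, R7, (1,))
(9, 0, R4, (0, 1))
(9, 0, R8, (0, 1))
(9, 2, R7, (1,))
(10, 0, R1, (0, 1))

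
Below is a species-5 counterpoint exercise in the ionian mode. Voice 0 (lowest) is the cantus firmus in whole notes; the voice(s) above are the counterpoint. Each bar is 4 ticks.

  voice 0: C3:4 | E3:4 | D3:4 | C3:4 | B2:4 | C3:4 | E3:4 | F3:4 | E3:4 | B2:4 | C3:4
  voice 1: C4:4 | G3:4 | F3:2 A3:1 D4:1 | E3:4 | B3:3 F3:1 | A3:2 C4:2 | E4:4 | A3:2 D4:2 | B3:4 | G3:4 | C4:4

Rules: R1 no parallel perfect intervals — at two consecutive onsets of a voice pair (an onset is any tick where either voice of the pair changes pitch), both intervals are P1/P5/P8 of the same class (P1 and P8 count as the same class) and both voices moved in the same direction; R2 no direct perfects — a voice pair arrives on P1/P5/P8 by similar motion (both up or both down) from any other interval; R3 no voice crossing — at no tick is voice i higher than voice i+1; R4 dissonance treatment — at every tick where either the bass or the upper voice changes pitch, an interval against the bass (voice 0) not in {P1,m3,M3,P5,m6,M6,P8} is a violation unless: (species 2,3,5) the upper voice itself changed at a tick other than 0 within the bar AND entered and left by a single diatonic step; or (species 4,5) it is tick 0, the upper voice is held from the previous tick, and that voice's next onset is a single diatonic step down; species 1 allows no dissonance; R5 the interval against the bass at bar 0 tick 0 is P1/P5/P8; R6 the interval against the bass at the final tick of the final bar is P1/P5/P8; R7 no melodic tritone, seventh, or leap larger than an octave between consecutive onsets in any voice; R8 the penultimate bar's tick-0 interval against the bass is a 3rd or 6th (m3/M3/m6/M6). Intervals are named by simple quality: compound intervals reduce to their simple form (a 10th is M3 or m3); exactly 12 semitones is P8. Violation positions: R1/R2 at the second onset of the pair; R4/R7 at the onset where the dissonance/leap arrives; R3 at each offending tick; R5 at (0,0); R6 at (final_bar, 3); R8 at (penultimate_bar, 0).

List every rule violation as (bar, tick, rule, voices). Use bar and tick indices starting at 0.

(3, 0, R7, (1,))
(4, 3, R4, (0, 1))
(4, 3, R7, (1,))
(6, 0, R1, (0, 1))
(8, 0, R2, (0, 1))
(10, 0, R2, (0, 1))

bar 0: v0=C3 v1=C4 downbeat P8
bar 1: v0=E3 v1=G3 downbeat m3
bar 2: v0=D3 v1=F3 downbeat m3
bar 3: v0=C3 v1=E3 downbeat M3
bar 4: v0=B2 v1=B3 downbeat P8
bar 5: v0=C3 v1=A3 downbeat M6
bar 6: v0=E3 v1=E4 downbeat P8
bar 7: v0=F3 v1=A3 downbeat M3
bar 8: v0=E3 v1=B3 downbeat P5
bar 9: v0=B2 v1=G3 downbeat m6
bar 10: v0=C3 v1=C4 downbeat P8
  -> R7 @ bar 3 tick 0 v(1,): D4->E3 leap 10st
  -> R4 @ bar 4 tick 3 v(0, 1): B2/F3 TT untreated
  -> R7 @ bar 4 tick 3 v(1,): B3->F3 leap 6st
  -> R1 @ bar 6 tick 0 v(0, 1): C3/C4 P8 -> E3/E4 P8 similar
  -> R2 @ bar 8 tick 0 v(0, 1): F3/D4 M6 -> E3/B3 P5 similar
  -> R2 @ bar 10 tick 0 v(0, 1): B2/G3 m6 -> C3/C4 P8 similar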